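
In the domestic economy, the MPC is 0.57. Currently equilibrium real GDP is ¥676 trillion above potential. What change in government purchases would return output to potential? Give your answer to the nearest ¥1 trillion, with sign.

−¥291 trillion

Spending multiplier = 1/(1 − MPC) = 1/(1 − 0.57) = 1/0.43 ≈ 2.326.
Need ΔY = −¥676 trillion, so ΔG = ΔY/k = (−¥676 trillion) × 0.43 ≈ −¥291 trillion.
The government should cut government purchases by ¥291 trillion.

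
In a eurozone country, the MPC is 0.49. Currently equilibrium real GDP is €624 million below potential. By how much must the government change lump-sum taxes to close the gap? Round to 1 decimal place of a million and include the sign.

−€649.5 million

Spending multiplier = 1/(1 − MPC) = 1/(1 − 0.49) = 1/0.51 ≈ 1.961.
Tax multiplier = −c·k = −0.49/0.51 ≈ −0.961. Need ΔY = +€624 million, so ΔT = ΔY/(−c·k) = −(+€624 million) × 0.51 / 0.49 ≈ −€649.5 million.
The government should cut lump-sum taxes by €649.5 million.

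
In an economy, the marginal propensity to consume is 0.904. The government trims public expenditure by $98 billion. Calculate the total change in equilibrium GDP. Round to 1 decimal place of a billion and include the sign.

−$1,020.8 billion

Expenditure multiplier = 1/(1 − MPC) = 1/(1 − 0.904) = 1/0.096 ≈ 10.417.
ΔY = k × ΔG = (−$98 billion) / 0.096 ≈ −$1,020.8 billion.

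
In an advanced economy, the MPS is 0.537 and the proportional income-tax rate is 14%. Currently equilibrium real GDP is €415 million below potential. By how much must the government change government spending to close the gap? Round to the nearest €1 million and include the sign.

+€250 million

MPC = 1 − MPS = 1 − 0.537 = 0.463.
Spending multiplier = 1/(1 − c(1−t)) = 1/(1 − 0.463×0.86) = 1/0.60182 ≈ 1.662.
Need ΔY = +€415 million, so ΔG = ΔY/k = (+€415 million) × 0.60182 ≈ +€250 million.
The government should increase government spending by €250 million.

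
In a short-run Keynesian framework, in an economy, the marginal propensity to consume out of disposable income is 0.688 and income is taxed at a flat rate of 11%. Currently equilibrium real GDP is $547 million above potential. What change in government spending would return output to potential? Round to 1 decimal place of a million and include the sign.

−$212.1 million

Spending multiplier = 1/(1 − c(1−t)) = 1/(1 − 0.688×0.89) = 1/0.38768 ≈ 2.579.
Need ΔY = −$547 million, so ΔG = ΔY/k = (−$547 million) × 0.38768 ≈ −$212.1 million.
The government should cut government spending by $212.1 million.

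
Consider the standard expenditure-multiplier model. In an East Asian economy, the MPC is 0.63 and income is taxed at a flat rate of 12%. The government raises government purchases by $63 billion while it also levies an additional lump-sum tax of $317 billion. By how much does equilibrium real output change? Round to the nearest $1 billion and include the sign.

Expenditure multiplier = 1/(1 − c(1−t)) = 1/(1 − 0.63×0.88) = 1/0.4456 ≈ 2.244.
ΔG contributes k·ΔG = (+$63 billion) / 0.4456 ≈ +$141.4 billion.
ΔT of +$317 billion changes first-round spending by −c·ΔT = −$199.71 billion, contributing k·(−c·ΔT) = (−$199.71 billion) / 0.4456 ≈ −$448.2 billion.
Net ΔY = k(ΔG − c·ΔT) = (−$136.71 billion) / 0.4456 ≈ −$307 billion.

−$307 billion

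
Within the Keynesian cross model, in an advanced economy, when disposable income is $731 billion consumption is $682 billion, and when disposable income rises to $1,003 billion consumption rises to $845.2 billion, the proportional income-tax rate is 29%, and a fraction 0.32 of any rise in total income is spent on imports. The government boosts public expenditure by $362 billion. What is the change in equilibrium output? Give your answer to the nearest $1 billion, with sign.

MPC = ΔC/ΔYd = (845.2 − 682)/(1,003 − 731) = 163.2/272 = 0.6.
Expenditure multiplier = 1/(1 − c(1−t) + m) = 1/(1 − 0.6×0.71 + 0.32) = 1/0.894 ≈ 1.119.
ΔY = k × ΔG = (+$362 billion) / 0.894 ≈ +$405 billion.

+$405 billion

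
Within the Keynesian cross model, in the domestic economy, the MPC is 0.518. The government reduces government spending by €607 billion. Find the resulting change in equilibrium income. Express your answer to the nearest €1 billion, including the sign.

−€1,259 billion

Spending multiplier = 1/(1 − MPC) = 1/(1 − 0.518) = 1/0.482 ≈ 2.075.
ΔY = k × ΔG = (−€607 billion) / 0.482 ≈ −€1,259 billion.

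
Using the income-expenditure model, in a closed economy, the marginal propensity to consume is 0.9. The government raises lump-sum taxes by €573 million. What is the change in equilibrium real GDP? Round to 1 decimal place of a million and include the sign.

A lump-sum tax change of +€573 million shifts disposable income by −€573 million; first-round consumption changes by −c × ΔT = −0.9 × (+€573 million) = −€515.7 million.
Expenditure multiplier = 1/(1 − MPC) = 1/(1 − 0.9) = 1/0.1 = 10.
The tax multiplier is −c × k = −9, so ΔY = k × (−c·ΔT) = (−€515.7 million) / 0.1 = −€5,157 million.

−€5,157.0 million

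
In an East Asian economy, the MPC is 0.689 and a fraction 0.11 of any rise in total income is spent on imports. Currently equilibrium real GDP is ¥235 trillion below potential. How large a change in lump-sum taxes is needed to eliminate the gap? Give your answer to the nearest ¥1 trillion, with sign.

−¥144 trillion

Spending multiplier = 1/(1 − c + m) = 1/(1 − 0.689 + 0.11) = 1/0.421 ≈ 2.375.
Tax multiplier = −c·k = −0.689/0.421 ≈ −1.637. Need ΔY = +¥235 trillion, so ΔT = ΔY/(−c·k) = −(+¥235 trillion) × 0.421 / 0.689 ≈ −¥144 trillion.
The government should cut lump-sum taxes by ¥144 trillion.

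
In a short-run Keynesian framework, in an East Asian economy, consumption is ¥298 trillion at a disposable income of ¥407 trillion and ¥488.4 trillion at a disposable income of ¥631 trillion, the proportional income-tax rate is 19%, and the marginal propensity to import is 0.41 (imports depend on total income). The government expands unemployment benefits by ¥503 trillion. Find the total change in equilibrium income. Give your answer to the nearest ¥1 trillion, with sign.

MPC = ΔC/ΔYd = (488.4 − 298)/(631 − 407) = 190.4/224 = 0.85.
The transfer change shifts disposable income by +¥503 trillion, so first-round consumption changes by c·ΔTR = 0.85 × (+¥503 trillion) = +¥427.55 trillion.
Expenditure multiplier = 1/(1 − c(1−t) + m) = 1/(1 − 0.85×0.81 + 0.41) = 1/0.7215 ≈ 1.386.
The transfer multiplier is c × k ≈ 1.178, so ΔY = k × (c·ΔTR) = (+¥427.55 trillion) / 0.7215 ≈ +¥593 trillion.

+¥593 trillion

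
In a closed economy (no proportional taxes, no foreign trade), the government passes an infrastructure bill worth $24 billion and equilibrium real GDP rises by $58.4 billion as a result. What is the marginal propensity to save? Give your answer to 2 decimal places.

0.41

Implied spending multiplier k = ΔY/ΔG = 58.4/24 ≈ 2.4333.
Since k = 1/(1 − MPC), MPC = 1 − 1/k = 1 − ΔG/ΔY = 1 − 24/58.4 ≈ 0.59.
MPS = 1 − MPC = 0.41.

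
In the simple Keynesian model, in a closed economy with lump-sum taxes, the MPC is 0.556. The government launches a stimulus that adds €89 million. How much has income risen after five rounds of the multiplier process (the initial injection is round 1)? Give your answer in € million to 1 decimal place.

Round 1 adds ΔG = €89 million; each later round is MPC = 0.556 times the previous.
After 5 rounds: 89 + 49.484 + 27.513104 + 15.297285824 + 8.505290918144 = ΔG·(1 − c^5)/(1 − c) = 89 × (1 − 0.053134176971776)/0.444 ≈ €189.8 million.

€189.8 million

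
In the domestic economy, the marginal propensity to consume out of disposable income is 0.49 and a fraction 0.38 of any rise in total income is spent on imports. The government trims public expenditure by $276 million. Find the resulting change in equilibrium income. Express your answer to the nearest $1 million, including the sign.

Government-spending multiplier = 1/(1 − c + m) = 1/(1 − 0.49 + 0.38) = 1/0.89 ≈ 1.124.
ΔY = k × ΔG = (−$276 million) / 0.89 ≈ −$310 million.

−$310 million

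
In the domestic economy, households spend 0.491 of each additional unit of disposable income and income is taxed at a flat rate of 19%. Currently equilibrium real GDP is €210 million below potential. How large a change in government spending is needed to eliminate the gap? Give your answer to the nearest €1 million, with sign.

+€126 million

Spending multiplier = 1/(1 − c(1−t)) = 1/(1 − 0.491×0.81) = 1/0.60229 ≈ 1.66.
Need ΔY = +€210 million, so ΔG = ΔY/k = (+€210 million) × 0.60229 ≈ +€126 million.
The government should increase government spending by €126 million.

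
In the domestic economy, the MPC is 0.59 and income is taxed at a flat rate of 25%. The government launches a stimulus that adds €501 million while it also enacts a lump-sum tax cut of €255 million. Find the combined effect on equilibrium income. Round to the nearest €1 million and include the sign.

Expenditure multiplier = 1/(1 − c(1−t)) = 1/(1 − 0.59×0.75) = 1/0.5575 ≈ 1.794.
ΔG contributes k·ΔG = (+€501 million) / 0.5575 ≈ +€898.7 million.
ΔT of −€255 million changes first-round spending by −c·ΔT = +€150.45 million, contributing k·(−c·ΔT) = (+€150.45 million) / 0.5575 ≈ +€269.9 million.
Net ΔY = k(ΔG − c·ΔT) = (+€651.45 million) / 0.5575 ≈ +€1,169 million.

+€1,169 million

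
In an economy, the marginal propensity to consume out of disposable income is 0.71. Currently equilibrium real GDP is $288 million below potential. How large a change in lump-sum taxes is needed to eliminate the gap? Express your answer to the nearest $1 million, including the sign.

−$118 million

Spending multiplier = 1/(1 − MPC) = 1/(1 − 0.71) = 1/0.29 ≈ 3.448.
Tax multiplier = −c·k = −0.71/0.29 ≈ −2.448. Need ΔY = +$288 million, so ΔT = ΔY/(−c·k) = −(+$288 million) × 0.29 / 0.71 ≈ −$118 million.
The government should cut lump-sum taxes by $118 million.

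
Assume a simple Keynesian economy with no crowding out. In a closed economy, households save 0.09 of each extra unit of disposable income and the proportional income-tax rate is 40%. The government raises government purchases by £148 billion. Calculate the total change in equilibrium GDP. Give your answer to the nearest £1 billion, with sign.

+£326 billion

MPC = 1 − MPS = 1 − 0.09 = 0.91.
Expenditure multiplier = 1/(1 − c(1−t)) = 1/(1 − 0.91×0.6) = 1/0.454 ≈ 2.203.
ΔY = k × ΔG = (+£148 billion) / 0.454 ≈ +£326 billion.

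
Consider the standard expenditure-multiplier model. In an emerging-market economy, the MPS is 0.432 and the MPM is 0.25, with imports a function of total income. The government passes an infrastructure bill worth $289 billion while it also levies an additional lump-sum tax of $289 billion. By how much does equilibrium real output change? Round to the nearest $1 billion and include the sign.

+$183 billion

MPC = 1 − MPS = 1 − 0.432 = 0.568.
Expenditure multiplier = 1/(1 − c + m) = 1/(1 − 0.568 + 0.25) = 1/0.682 ≈ 1.466.
ΔG contributes k·ΔG = (+$289 billion) / 0.682 ≈ +$423.8 billion.
ΔT of +$289 billion changes first-round spending by −c·ΔT = −$164.152 billion, contributing k·(−c·ΔT) = (−$164.152 billion) / 0.682 ≈ −$240.7 billion.
Net ΔY = k(ΔG − c·ΔT) = (+$124.848 billion) / 0.682 ≈ +$183 billion.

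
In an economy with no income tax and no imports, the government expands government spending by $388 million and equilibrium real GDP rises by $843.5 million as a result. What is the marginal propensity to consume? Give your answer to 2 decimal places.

Implied spending multiplier k = ΔY/ΔG = 843.5/388 ≈ 2.174.
Since k = 1/(1 − MPC), MPC = 1 − 1/k = 1 − ΔG/ΔY = 1 − 388/843.5 ≈ 0.54.

0.54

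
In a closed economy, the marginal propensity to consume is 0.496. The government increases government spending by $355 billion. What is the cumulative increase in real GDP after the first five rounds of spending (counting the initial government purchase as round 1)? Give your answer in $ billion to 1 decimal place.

Round 1 adds ΔG = $355 billion; each later round is MPC = 0.496 times the previous.
After 5 rounds: 355 + 176.08 + 87.33568 + 43.31849728 + 21.48597465088 = ΔG·(1 − c^5)/(1 − c) = 355 × (1 − 0.030019840638976)/0.504 ≈ $683.2 billion.

$683.2 billion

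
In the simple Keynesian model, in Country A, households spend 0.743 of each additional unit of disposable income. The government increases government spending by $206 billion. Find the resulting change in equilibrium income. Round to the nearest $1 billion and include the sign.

Expenditure multiplier = 1/(1 − MPC) = 1/(1 − 0.743) = 1/0.257 ≈ 3.891.
ΔY = k × ΔG = (+$206 billion) / 0.257 ≈ +$802 billion.

+$802 billion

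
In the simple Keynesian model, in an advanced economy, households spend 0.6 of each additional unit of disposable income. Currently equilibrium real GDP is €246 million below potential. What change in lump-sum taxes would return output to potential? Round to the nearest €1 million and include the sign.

Spending multiplier = 1/(1 − MPC) = 1/(1 − 0.6) = 1/0.4 = 2.5.
Tax multiplier = −c·k = −0.6/0.4 = −1.5. Need ΔY = +€246 million, so ΔT = ΔY/(−c·k) = −(+€246 million) × 0.4 / 0.6 = −€164 million.
The government should cut lump-sum taxes by €164 million.

−€164 million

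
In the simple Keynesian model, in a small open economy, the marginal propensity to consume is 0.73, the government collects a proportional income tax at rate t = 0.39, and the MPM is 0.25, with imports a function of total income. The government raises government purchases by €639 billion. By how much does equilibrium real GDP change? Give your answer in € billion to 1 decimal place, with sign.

+€794.1 billion

Expenditure multiplier = 1/(1 − c(1−t) + m) = 1/(1 − 0.73×0.61 + 0.25) = 1/0.8047 ≈ 1.243.
ΔY = k × ΔG = (+€639 billion) / 0.8047 ≈ +€794.1 billion.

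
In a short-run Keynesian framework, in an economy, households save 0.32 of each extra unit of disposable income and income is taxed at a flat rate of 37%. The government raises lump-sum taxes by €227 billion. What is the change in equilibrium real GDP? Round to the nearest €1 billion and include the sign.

−€270 billion

MPC = 1 − MPS = 1 − 0.32 = 0.68.
A lump-sum tax change of +€227 billion shifts disposable income by −€227 billion; first-round consumption changes by −c × ΔT = −0.68 × (+€227 billion) = −€154.36 billion.
Expenditure multiplier = 1/(1 − c(1−t)) = 1/(1 − 0.68×0.63) = 1/0.5716 ≈ 1.749.
The tax multiplier is −c × k ≈ −1.19, so ΔY = k × (−c·ΔT) = (−€154.36 billion) / 0.5716 ≈ −€270 billion.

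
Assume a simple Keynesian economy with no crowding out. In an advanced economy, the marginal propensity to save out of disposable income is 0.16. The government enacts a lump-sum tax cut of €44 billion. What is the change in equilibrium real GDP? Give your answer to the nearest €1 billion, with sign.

+€231 billion

MPC = 1 − MPS = 1 − 0.16 = 0.84.
A lump-sum tax change of −€44 billion shifts disposable income by +€44 billion; first-round consumption changes by −c × ΔT = −0.84 × (−€44 billion) = +€36.96 billion.
Expenditure multiplier = 1/(1 − MPC) = 1/(1 − 0.84) = 1/0.16 = 6.25.
The tax multiplier is −c × k = −5.25, so ΔY = k × (−c·ΔT) = (+€36.96 billion) / 0.16 = +€231 billion.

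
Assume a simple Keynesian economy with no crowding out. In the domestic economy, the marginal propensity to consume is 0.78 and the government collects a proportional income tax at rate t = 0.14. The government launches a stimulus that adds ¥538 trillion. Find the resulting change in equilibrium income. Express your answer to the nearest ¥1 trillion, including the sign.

+¥1,634 trillion

Spending multiplier = 1/(1 − c(1−t)) = 1/(1 − 0.78×0.86) = 1/0.3292 ≈ 3.038.
ΔY = k × ΔG = (+¥538 trillion) / 0.3292 ≈ +¥1,634 trillion.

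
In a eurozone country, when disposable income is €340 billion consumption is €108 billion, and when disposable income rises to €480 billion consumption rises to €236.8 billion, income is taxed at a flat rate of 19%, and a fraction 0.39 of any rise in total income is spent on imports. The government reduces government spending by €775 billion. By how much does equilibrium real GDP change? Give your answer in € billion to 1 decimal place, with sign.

MPC = ΔC/ΔYd = (236.8 − 108)/(480 − 340) = 128.8/140 = 0.92.
Government-spending multiplier = 1/(1 − c(1−t) + m) = 1/(1 − 0.92×0.81 + 0.39) = 1/0.6448 ≈ 1.551.
ΔY = k × ΔG = (−€775 billion) / 0.6448 ≈ −€1,201.9 billion.

−€1,201.9 billion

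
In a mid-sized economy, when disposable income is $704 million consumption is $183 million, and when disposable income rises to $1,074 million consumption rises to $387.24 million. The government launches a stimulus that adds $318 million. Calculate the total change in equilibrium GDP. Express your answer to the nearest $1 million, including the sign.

+$710 million

MPC = ΔC/ΔYd = (387.24 − 183)/(1,074 − 704) = 204.24/370 = 0.552.
Spending multiplier = 1/(1 − MPC) = 1/(1 − 0.552) = 1/0.448 ≈ 2.232.
ΔY = k × ΔG = (+$318 million) / 0.448 ≈ +$710 million.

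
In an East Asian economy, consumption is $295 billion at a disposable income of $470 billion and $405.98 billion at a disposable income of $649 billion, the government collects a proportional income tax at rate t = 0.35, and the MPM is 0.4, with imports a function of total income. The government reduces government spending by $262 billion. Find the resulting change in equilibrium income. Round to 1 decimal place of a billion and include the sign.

MPC = ΔC/ΔYd = (405.98 − 295)/(649 − 470) = 110.98/179 = 0.62.
Government-spending multiplier = 1/(1 − c(1−t) + m) = 1/(1 − 0.62×0.65 + 0.4) = 1/0.997 ≈ 1.003.
ΔY = k × ΔG = (−$262 billion) / 0.997 ≈ −$262.8 billion.

−$262.8 billion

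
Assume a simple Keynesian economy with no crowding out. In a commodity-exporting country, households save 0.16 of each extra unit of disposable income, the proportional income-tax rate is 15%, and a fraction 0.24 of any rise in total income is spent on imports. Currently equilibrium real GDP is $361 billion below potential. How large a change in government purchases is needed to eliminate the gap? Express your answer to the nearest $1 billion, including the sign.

MPC = 1 − MPS = 1 − 0.16 = 0.84.
Spending multiplier = 1/(1 − c(1−t) + m) = 1/(1 − 0.84×0.85 + 0.24) = 1/0.526 ≈ 1.901.
Need ΔY = +$361 billion, so ΔG = ΔY/k = (+$361 billion) × 0.526 ≈ +$190 billion.
The government should increase government purchases by $190 billion.

+$190 billion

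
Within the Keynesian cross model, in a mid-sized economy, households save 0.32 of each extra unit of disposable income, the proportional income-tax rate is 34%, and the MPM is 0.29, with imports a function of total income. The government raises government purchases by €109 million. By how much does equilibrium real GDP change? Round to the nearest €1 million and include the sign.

+€130 million

MPC = 1 − MPS = 1 − 0.32 = 0.68.
Expenditure multiplier = 1/(1 − c(1−t) + m) = 1/(1 − 0.68×0.66 + 0.29) = 1/0.8412 ≈ 1.189.
ΔY = k × ΔG = (+€109 million) / 0.8412 ≈ +€130 million.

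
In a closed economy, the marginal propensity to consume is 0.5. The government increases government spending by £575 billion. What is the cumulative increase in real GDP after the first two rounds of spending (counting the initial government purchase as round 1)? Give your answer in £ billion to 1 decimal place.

£862.5 billion

Round 1 adds ΔG = £575 billion; each later round is MPC = 0.5 times the previous.
After 2 rounds: 575 + 287.5 = ΔG·(1 − c^2)/(1 − c) = 575 × (1 − 0.25)/0.5 = £862.5 billion.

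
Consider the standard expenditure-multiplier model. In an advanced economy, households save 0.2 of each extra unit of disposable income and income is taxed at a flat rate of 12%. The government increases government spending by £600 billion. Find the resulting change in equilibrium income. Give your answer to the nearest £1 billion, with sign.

+£2,027 billion

MPC = 1 − MPS = 1 − 0.2 = 0.8.
Spending multiplier = 1/(1 − c(1−t)) = 1/(1 − 0.8×0.88) = 1/0.296 ≈ 3.378.
ΔY = k × ΔG = (+£600 billion) / 0.296 ≈ +£2,027 billion.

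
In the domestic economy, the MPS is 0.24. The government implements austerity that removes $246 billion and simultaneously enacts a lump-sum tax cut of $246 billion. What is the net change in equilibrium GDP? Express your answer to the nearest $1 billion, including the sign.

−$246 billion

MPC = 1 − MPS = 1 − 0.24 = 0.76.
Expenditure multiplier = 1/(1 − MPC) = 1/(1 − 0.76) = 1/0.24 ≈ 4.167.
ΔG contributes k·ΔG = (−$246 billion) / 0.24 = −$1,025 billion.
ΔT of −$246 billion changes first-round spending by −c·ΔT = +$186.96 billion, contributing k·(−c·ΔT) = (+$186.96 billion) / 0.24 = +$779 billion.
With ΔG = ΔT and no other leakages, the balanced-budget multiplier is 1, so ΔY = ΔG = −$246 billion.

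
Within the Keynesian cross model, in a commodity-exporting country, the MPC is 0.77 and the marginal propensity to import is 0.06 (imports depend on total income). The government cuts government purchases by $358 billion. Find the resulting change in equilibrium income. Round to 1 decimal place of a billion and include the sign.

−$1,234.5 billion

Government-spending multiplier = 1/(1 − c + m) = 1/(1 − 0.77 + 0.06) = 1/0.29 ≈ 3.448.
ΔY = k × ΔG = (−$358 billion) / 0.29 ≈ −$1,234.5 billion.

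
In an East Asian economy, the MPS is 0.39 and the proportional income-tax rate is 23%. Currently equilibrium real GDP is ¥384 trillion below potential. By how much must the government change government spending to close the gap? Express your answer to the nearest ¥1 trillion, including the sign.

+¥204 trillion

MPC = 1 − MPS = 1 − 0.39 = 0.61.
Spending multiplier = 1/(1 − c(1−t)) = 1/(1 − 0.61×0.77) = 1/0.5303 ≈ 1.886.
Need ΔY = +¥384 trillion, so ΔG = ΔY/k = (+¥384 trillion) × 0.5303 ≈ +¥204 trillion.
The government should increase government spending by ¥204 trillion.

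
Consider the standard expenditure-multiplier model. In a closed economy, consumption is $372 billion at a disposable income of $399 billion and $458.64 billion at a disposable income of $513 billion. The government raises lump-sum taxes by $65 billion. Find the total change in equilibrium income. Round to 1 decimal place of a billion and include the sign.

MPC = ΔC/ΔYd = (458.64 − 372)/(513 − 399) = 86.64/114 = 0.76.
A lump-sum tax change of +$65 billion shifts disposable income by −$65 billion; first-round consumption changes by −c × ΔT = −0.76 × (+$65 billion) = −$49.4 billion.
Expenditure multiplier = 1/(1 − MPC) = 1/(1 − 0.76) = 1/0.24 ≈ 4.167.
The tax multiplier is −c × k ≈ −3.167, so ΔY = k × (−c·ΔT) = (−$49.4 billion) / 0.24 ≈ −$205.8 billion.

−$205.8 billion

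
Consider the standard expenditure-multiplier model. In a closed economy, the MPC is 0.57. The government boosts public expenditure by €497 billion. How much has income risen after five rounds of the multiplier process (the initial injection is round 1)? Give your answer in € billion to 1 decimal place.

Round 1 adds ΔG = €497 billion; each later round is MPC = 0.57 times the previous.
After 5 rounds: 497 + 283.29 + 161.4753 + 92.040921 + 52.46332497 = ΔG·(1 − c^5)/(1 − c) = 497 × (1 − 0.0601692057)/0.43 ≈ €1,086.3 billion.

€1,086.3 billion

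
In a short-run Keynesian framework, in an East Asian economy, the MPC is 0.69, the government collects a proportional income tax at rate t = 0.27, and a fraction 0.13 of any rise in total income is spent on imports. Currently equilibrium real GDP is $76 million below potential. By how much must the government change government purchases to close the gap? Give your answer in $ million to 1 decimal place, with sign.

Spending multiplier = 1/(1 − c(1−t) + m) = 1/(1 − 0.69×0.73 + 0.13) = 1/0.6263 ≈ 1.597.
Need ΔY = +$76 million, so ΔG = ΔY/k = (+$76 million) × 0.6263 ≈ +$47.6 million.
The government should increase government purchases by $47.6 million.

+$47.6 million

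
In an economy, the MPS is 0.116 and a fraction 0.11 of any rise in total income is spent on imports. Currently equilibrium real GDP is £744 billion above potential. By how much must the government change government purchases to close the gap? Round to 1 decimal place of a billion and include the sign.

−£168.1 billion

MPC = 1 − MPS = 1 − 0.116 = 0.884.
Spending multiplier = 1/(1 − c + m) = 1/(1 − 0.884 + 0.11) = 1/0.226 ≈ 4.425.
Need ΔY = −£744 billion, so ΔG = ΔY/k = (−£744 billion) × 0.226 ≈ −£168.1 billion.
The government should cut government purchases by £168.1 billion.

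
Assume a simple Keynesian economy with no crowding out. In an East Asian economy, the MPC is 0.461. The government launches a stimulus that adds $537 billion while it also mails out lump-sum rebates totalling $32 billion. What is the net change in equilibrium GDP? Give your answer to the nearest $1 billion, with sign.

Expenditure multiplier = 1/(1 − MPC) = 1/(1 − 0.461) = 1/0.539 ≈ 1.855.
ΔG contributes k·ΔG = (+$537 billion) / 0.539 ≈ +$996.3 billion.
ΔT of −$32 billion changes first-round spending by −c·ΔT = +$14.752 billion, contributing k·(−c·ΔT) = (+$14.752 billion) / 0.539 ≈ +$27.4 billion.
Net ΔY = k(ΔG − c·ΔT) = (+$551.752 billion) / 0.539 ≈ +$1,024 billion.

+$1,024 billion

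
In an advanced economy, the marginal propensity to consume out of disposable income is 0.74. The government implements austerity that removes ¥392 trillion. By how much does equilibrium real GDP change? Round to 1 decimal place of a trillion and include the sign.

Expenditure multiplier = 1/(1 − MPC) = 1/(1 − 0.74) = 1/0.26 ≈ 3.846.
ΔY = k × ΔG = (−¥392 trillion) / 0.26 ≈ −¥1,507.7 trillion.

−¥1,507.7 trillion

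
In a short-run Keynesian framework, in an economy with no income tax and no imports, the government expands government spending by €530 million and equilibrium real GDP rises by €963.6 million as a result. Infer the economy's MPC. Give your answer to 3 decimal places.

Implied spending multiplier k = ΔY/ΔG = 963.6/530 ≈ 1.8181.
Since k = 1/(1 − MPC), MPC = 1 − 1/k = 1 − ΔG/ΔY = 1 − 530/963.6 ≈ 0.450.

0.450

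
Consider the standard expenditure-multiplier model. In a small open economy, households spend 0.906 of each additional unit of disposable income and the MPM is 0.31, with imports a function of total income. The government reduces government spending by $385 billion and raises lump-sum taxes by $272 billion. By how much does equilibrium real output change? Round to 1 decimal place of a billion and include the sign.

−$1,563.0 billion

Expenditure multiplier = 1/(1 − c + m) = 1/(1 − 0.906 + 0.31) = 1/0.404 ≈ 2.475.
ΔG contributes k·ΔG = (−$385 billion) / 0.404 ≈ −$953 billion.
ΔT of +$272 billion changes first-round spending by −c·ΔT = −$246.432 billion, contributing k·(−c·ΔT) = (−$246.432 billion) / 0.404 ≈ −$610 billion.
Net ΔY = k(ΔG − c·ΔT) = (−$631.432 billion) / 0.404 ≈ −$1,563 billion.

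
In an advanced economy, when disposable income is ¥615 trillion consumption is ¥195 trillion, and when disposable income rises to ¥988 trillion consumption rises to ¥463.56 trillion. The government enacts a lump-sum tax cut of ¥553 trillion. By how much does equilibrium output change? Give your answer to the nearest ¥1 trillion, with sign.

MPC = ΔC/ΔYd = (463.56 − 195)/(988 − 615) = 268.56/373 = 0.72.
A lump-sum tax change of −¥553 trillion shifts disposable income by +¥553 trillion; first-round consumption changes by −c × ΔT = −0.72 × (−¥553 trillion) = +¥398.16 trillion.
Expenditure multiplier = 1/(1 − MPC) = 1/(1 − 0.72) = 1/0.28 ≈ 3.571.
The tax multiplier is −c × k ≈ −2.571, so ΔY = k × (−c·ΔT) = (+¥398.16 trillion) / 0.28 = +¥1,422 trillion.

+¥1,422 trillion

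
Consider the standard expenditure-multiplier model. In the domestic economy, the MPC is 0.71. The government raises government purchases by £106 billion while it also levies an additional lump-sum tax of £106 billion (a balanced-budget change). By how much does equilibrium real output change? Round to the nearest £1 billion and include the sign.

Expenditure multiplier = 1/(1 − MPC) = 1/(1 − 0.71) = 1/0.29 ≈ 3.448.
ΔG contributes k·ΔG = (+£106 billion) / 0.29 ≈ +£365.5 billion.
ΔT of +£106 billion changes first-round spending by −c·ΔT = −£75.26 billion, contributing k·(−c·ΔT) = (−£75.26 billion) / 0.29 ≈ −£259.5 billion.
With ΔG = ΔT and no other leakages, the balanced-budget multiplier is 1, so ΔY = ΔG = +£106 billion.

+£106 billion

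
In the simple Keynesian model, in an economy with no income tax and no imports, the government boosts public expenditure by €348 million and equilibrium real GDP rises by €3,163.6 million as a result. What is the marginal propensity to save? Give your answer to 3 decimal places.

0.110

Implied spending multiplier k = ΔY/ΔG = 3,163.6/348 ≈ 9.0908.
Since k = 1/(1 − MPC), MPC = 1 − 1/k = 1 − ΔG/ΔY = 1 − 348/3,163.6 ≈ 0.890.
MPS = 1 − MPC = 0.110.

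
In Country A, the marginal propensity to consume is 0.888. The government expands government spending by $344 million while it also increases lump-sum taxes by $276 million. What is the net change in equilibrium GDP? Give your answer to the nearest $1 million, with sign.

Expenditure multiplier = 1/(1 − MPC) = 1/(1 − 0.888) = 1/0.112 ≈ 8.929.
ΔG contributes k·ΔG = (+$344 million) / 0.112 ≈ +$3,071.4 million.
ΔT of +$276 million changes first-round spending by −c·ΔT = −$245.088 million, contributing k·(−c·ΔT) = (−$245.088 million) / 0.112 ≈ −$2,188.3 million.
Net ΔY = k(ΔG − c·ΔT) = (+$98.912 million) / 0.112 ≈ +$883 million.

+$883 million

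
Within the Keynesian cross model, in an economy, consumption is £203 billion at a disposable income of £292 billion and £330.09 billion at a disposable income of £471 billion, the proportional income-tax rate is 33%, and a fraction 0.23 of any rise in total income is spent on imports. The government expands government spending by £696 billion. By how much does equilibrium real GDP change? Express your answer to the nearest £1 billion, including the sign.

+£923 billion

MPC = ΔC/ΔYd = (330.09 − 203)/(471 − 292) = 127.09/179 = 0.71.
Spending multiplier = 1/(1 − c(1−t) + m) = 1/(1 − 0.71×0.67 + 0.23) = 1/0.7543 ≈ 1.326.
ΔY = k × ΔG = (+£696 billion) / 0.7543 ≈ +£923 billion.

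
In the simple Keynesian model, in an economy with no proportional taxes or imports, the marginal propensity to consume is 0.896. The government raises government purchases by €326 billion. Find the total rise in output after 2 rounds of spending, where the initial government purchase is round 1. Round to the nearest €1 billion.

€618 billion

Round 1 adds ΔG = €326 billion; each later round is MPC = 0.896 times the previous.
After 2 rounds: 326 + 292.096 = ΔG·(1 − c^2)/(1 − c) = 326 × (1 − 0.802816)/0.104 ≈ €618 billion.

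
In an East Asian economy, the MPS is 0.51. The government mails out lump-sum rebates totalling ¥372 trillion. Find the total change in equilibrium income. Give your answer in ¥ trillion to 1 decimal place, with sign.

MPC = 1 − MPS = 1 − 0.51 = 0.49.
A lump-sum tax change of −¥372 trillion shifts disposable income by +¥372 trillion; first-round consumption changes by −c × ΔT = −0.49 × (−¥372 trillion) = +¥182.28 trillion.
Expenditure multiplier = 1/(1 − MPC) = 1/(1 − 0.49) = 1/0.51 ≈ 1.961.
The tax multiplier is −c × k ≈ −0.961, so ΔY = k × (−c·ΔT) = (+¥182.28 trillion) / 0.51 ≈ +¥357.4 trillion.

+¥357.4 trillion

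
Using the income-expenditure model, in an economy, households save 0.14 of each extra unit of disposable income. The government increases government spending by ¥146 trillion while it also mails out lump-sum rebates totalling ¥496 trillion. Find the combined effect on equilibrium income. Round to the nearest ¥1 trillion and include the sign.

+¥4,090 trillion

MPC = 1 − MPS = 1 − 0.14 = 0.86.
Expenditure multiplier = 1/(1 − MPC) = 1/(1 − 0.86) = 1/0.14 ≈ 7.143.
ΔG contributes k·ΔG = (+¥146 trillion) / 0.14 ≈ +¥1,042.9 trillion.
ΔT of −¥496 trillion changes first-round spending by −c·ΔT = +¥426.56 trillion, contributing k·(−c·ΔT) = (+¥426.56 trillion) / 0.14 ≈ +¥3,046.9 trillion.
Net ΔY = k(ΔG − c·ΔT) = (+¥572.56 trillion) / 0.14 ≈ +¥4,090 trillion.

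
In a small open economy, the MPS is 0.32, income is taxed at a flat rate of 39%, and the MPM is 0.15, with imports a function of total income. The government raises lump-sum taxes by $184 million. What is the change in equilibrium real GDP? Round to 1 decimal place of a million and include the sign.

−$170.2 million

MPC = 1 − MPS = 1 − 0.32 = 0.68.
A lump-sum tax change of +$184 million shifts disposable income by −$184 million; first-round consumption changes by −c × ΔT = −0.68 × (+$184 million) = −$125.12 million.
Expenditure multiplier = 1/(1 − c(1−t) + m) = 1/(1 − 0.68×0.61 + 0.15) = 1/0.7352 ≈ 1.36.
The tax multiplier is −c × k ≈ −0.925, so ΔY = k × (−c·ΔT) = (−$125.12 million) / 0.7352 ≈ −$170.2 million.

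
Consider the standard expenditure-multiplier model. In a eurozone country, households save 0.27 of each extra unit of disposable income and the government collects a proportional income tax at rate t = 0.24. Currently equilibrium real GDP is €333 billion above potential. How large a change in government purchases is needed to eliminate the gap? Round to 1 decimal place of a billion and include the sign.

MPC = 1 − MPS = 1 − 0.27 = 0.73.
Spending multiplier = 1/(1 − c(1−t)) = 1/(1 − 0.73×0.76) = 1/0.4452 ≈ 2.246.
Need ΔY = −€333 billion, so ΔG = ΔY/k = (−€333 billion) × 0.4452 ≈ −€148.3 billion.
The government should cut government purchases by €148.3 billion.

−€148.3 billion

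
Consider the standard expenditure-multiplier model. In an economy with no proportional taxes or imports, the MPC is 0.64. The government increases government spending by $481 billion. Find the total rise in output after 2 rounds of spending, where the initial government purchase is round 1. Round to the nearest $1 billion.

$789 billion

Round 1 adds ΔG = $481 billion; each later round is MPC = 0.64 times the previous.
After 2 rounds: 481 + 307.84 = ΔG·(1 − c^2)/(1 − c) = 481 × (1 − 0.4096)/0.36 ≈ $789 billion.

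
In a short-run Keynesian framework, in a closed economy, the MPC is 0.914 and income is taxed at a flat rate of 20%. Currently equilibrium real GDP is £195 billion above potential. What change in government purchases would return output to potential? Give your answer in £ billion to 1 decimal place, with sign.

−£52.4 billion

Spending multiplier = 1/(1 − c(1−t)) = 1/(1 − 0.914×0.8) = 1/0.2688 ≈ 3.72.
Need ΔY = −£195 billion, so ΔG = ΔY/k = (−£195 billion) × 0.2688 ≈ −£52.4 billion.
The government should cut government purchases by £52.4 billion.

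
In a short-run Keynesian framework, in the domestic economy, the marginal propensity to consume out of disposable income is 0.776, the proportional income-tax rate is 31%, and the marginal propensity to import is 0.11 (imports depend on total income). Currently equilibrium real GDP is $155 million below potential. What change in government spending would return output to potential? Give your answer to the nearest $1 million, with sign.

Spending multiplier = 1/(1 − c(1−t) + m) = 1/(1 − 0.776×0.69 + 0.11) = 1/0.57456 ≈ 1.74.
Need ΔY = +$155 million, so ΔG = ΔY/k = (+$155 million) × 0.57456 ≈ +$89 million.
The government should increase government spending by $89 million.

+$89 million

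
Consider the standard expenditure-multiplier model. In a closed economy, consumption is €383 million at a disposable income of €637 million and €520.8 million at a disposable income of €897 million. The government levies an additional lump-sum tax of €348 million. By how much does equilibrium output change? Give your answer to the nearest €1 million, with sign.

MPC = ΔC/ΔYd = (520.8 − 383)/(897 − 637) = 137.8/260 = 0.53.
A lump-sum tax change of +€348 million shifts disposable income by −€348 million; first-round consumption changes by −c × ΔT = −0.53 × (+€348 million) = −€184.44 million.
Expenditure multiplier = 1/(1 − MPC) = 1/(1 − 0.53) = 1/0.47 ≈ 2.128.
The tax multiplier is −c × k ≈ −1.128, so ΔY = k × (−c·ΔT) = (−€184.44 million) / 0.47 ≈ −€392 million.

−€392 million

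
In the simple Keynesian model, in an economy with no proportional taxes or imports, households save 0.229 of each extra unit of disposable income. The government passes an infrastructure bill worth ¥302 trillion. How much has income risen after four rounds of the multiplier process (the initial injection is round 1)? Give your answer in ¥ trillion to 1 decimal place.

MPC = 1 − MPS = 1 − 0.229 = 0.771.
Round 1 adds ΔG = ¥302 trillion; each later round is MPC = 0.771 times the previous.
After 4 rounds: 302 + 232.842 + 179.521182 + 138.410831322 = ΔG·(1 − c^4)/(1 − c) = 302 × (1 − 0.353360102481)/0.229 ≈ ¥852.8 trillion.

¥852.8 trillion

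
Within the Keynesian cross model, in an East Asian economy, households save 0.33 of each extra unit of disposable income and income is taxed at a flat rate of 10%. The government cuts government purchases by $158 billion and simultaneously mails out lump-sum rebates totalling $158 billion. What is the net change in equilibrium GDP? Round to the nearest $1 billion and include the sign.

MPC = 1 − MPS = 1 − 0.33 = 0.67.
Expenditure multiplier = 1/(1 − c(1−t)) = 1/(1 − 0.67×0.9) = 1/0.397 ≈ 2.519.
ΔG contributes k·ΔG = (−$158 billion) / 0.397 ≈ −$398 billion.
ΔT of −$158 billion changes first-round spending by −c·ΔT = +$105.86 billion, contributing k·(−c·ΔT) = (+$105.86 billion) / 0.397 ≈ +$266.6 billion.
Net ΔY = k(ΔG − c·ΔT) = (−$52.14 billion) / 0.397 ≈ −$131 billion.

−$131 billion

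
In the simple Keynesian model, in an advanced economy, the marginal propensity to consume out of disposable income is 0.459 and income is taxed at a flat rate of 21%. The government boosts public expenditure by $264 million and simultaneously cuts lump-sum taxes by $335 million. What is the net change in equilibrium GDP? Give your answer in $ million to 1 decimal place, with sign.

+$655.4 million

Expenditure multiplier = 1/(1 − c(1−t)) = 1/(1 − 0.459×0.79) = 1/0.63739 ≈ 1.569.
ΔG contributes k·ΔG = (+$264 million) / 0.63739 ≈ +$414.2 million.
ΔT of −$335 million changes first-round spending by −c·ΔT = +$153.765 million, contributing k·(−c·ΔT) = (+$153.765 million) / 0.63739 ≈ +$241.2 million.
Net ΔY = k(ΔG − c·ΔT) = (+$417.765 million) / 0.63739 ≈ +$655.4 million.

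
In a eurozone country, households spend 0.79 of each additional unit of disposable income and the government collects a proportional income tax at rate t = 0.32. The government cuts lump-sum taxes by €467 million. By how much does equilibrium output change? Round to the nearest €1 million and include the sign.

+€797 million

A lump-sum tax change of −€467 million shifts disposable income by +€467 million; first-round consumption changes by −c × ΔT = −0.79 × (−€467 million) = +€368.93 million.
Expenditure multiplier = 1/(1 − c(1−t)) = 1/(1 − 0.79×0.68) = 1/0.4628 ≈ 2.161.
The tax multiplier is −c × k ≈ −1.707, so ΔY = k × (−c·ΔT) = (+€368.93 million) / 0.4628 ≈ +€797 million.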